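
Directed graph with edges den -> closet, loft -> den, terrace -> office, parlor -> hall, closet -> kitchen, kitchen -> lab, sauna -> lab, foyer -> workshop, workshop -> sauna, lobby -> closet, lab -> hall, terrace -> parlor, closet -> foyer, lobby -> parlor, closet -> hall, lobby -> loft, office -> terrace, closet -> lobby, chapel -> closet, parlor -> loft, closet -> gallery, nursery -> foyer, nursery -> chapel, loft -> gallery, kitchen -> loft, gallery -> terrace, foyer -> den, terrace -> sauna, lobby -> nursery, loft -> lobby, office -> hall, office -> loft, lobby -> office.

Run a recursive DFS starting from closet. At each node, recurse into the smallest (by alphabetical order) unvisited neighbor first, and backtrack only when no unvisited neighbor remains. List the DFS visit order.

Visit closet
closet → foyer
foyer → den
foyer → workshop
workshop → sauna
sauna → lab
lab → hall
closet → gallery
gallery → terrace
terrace → office
office → loft
loft → lobby
lobby → nursery
nursery → chapel
lobby → parlor
closet → kitchen

closet → foyer → den → workshop → sauna → lab → hall → gallery → terrace → office → loft → lobby → nursery → chapel → parlor → kitchen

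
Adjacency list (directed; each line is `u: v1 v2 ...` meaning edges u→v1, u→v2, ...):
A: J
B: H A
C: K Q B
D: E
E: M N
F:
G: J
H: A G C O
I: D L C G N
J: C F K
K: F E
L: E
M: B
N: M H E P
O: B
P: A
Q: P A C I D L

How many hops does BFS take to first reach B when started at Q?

Level 0: Q
Level 1: A, C, D, I, L, P
Level 2: B, E, G, J, K, N
Level 3: F, H, M
Level 4: O
B first appears at level 2.

2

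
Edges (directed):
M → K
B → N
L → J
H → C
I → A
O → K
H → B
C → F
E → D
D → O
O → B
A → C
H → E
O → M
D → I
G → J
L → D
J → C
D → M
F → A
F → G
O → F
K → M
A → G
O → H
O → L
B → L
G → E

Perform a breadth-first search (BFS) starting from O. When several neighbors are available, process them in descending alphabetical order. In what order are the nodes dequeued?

O → M → L → K → H → F → B → J → D → E → C → G → A → N → I

Visit O; enqueue M, L, K, H, F, B → queue [M, L, K, H, F, B]
Visit M → queue [L, K, H, F, B]
Visit L; enqueue J, D → queue [K, H, F, B, J, D]
Visit K → queue [H, F, B, J, D]
Visit H; enqueue E, C → queue [F, B, J, D, E, C]
Visit F; enqueue G, A → queue [B, J, D, E, C, G, A]
Visit B; enqueue N → queue [J, D, E, C, G, A, N]
Visit J → queue [D, E, C, G, A, N]
Visit D; enqueue I → queue [E, C, G, A, N, I]
Visit E → queue [C, G, A, N, I]
Visit C → queue [G, A, N, I]
Visit G → queue [A, N, I]
Visit A → queue [N, I]
Visit N → queue [I]
Visit I → queue []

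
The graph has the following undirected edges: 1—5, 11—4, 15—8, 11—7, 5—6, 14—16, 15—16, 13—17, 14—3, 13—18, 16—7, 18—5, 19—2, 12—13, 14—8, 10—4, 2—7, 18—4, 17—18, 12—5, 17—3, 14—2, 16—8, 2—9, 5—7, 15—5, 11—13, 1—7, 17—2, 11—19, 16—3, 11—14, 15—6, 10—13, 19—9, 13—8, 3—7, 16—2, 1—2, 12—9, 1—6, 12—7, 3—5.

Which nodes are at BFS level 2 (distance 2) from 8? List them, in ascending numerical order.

Level 0: 8
Level 1: 13, 14, 15, 16
Level 2: 2, 3, 5, 6, 7, 10, 11, 12, 17, 18
Level 3: 1, 4, 9, 19

2, 3, 5, 6, 7, 10, 11, 12, 17, 18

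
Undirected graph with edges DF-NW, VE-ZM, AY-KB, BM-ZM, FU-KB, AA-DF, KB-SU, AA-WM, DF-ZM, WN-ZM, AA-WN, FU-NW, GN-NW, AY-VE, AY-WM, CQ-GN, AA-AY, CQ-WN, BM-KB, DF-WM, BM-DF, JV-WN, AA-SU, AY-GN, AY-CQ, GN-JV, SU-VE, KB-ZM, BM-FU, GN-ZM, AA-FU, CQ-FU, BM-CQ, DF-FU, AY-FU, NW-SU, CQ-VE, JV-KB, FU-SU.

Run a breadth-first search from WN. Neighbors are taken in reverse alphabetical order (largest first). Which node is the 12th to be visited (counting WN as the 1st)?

AY

Visit WN; enqueue ZM, JV, CQ, AA → queue [ZM, JV, CQ, AA]
Visit ZM; enqueue VE, KB, GN, DF, BM → queue [JV, CQ, AA, VE, KB, GN, DF, BM]
Visit JV → queue [CQ, AA, VE, KB, GN, DF, BM]
Visit CQ; enqueue FU, AY → queue [AA, VE, KB, GN, DF, BM, FU, AY]
Visit AA; enqueue WM, SU → queue [VE, KB, GN, DF, BM, FU, AY, WM, SU]
Visit VE → queue [KB, GN, DF, BM, FU, AY, WM, SU]
Visit KB → queue [GN, DF, BM, FU, AY, WM, SU]
Visit GN; enqueue NW → queue [DF, BM, FU, AY, WM, SU, NW]
Visit DF → queue [BM, FU, AY, WM, SU, NW]
Visit BM → queue [FU, AY, WM, SU, NW]
Visit FU → queue [AY, WM, SU, NW]
Visit AY → queue [WM, SU, NW]
Visit WM → queue [SU, NW]
Visit SU → queue [NW]
Visit NW → queue []

Visit order: WN, ZM, JV, CQ, AA, VE, KB, GN, DF, BM, FU, AY, WM, SU, NW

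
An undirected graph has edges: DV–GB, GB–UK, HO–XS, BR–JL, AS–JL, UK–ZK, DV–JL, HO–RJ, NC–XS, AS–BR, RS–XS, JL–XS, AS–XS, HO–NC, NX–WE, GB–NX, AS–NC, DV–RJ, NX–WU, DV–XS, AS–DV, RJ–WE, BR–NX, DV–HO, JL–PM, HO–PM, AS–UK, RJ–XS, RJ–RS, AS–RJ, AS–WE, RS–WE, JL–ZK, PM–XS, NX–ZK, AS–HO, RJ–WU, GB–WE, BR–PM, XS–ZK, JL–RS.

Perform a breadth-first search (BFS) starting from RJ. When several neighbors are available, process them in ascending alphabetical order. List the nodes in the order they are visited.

Visit RJ; enqueue AS, DV, HO, RS, WE, WU, XS → queue [AS, DV, HO, RS, WE, WU, XS]
Visit AS; enqueue BR, JL, NC, UK → queue [DV, HO, RS, WE, WU, XS, BR, JL, NC, UK]
Visit DV; enqueue GB → queue [HO, RS, WE, WU, XS, BR, JL, NC, UK, GB]
Visit HO; enqueue PM → queue [RS, WE, WU, XS, BR, JL, NC, UK, GB, PM]
Visit RS → queue [WE, WU, XS, BR, JL, NC, UK, GB, PM]
Visit WE; enqueue NX → queue [WU, XS, BR, JL, NC, UK, GB, PM, NX]
Visit WU → queue [XS, BR, JL, NC, UK, GB, PM, NX]
Visit XS; enqueue ZK → queue [BR, JL, NC, UK, GB, PM, NX, ZK]
Visit BR → queue [JL, NC, UK, GB, PM, NX, ZK]
Visit JL → queue [NC, UK, GB, PM, NX, ZK]
Visit NC → queue [UK, GB, PM, NX, ZK]
Visit UK → queue [GB, PM, NX, ZK]
Visit GB → queue [PM, NX, ZK]
Visit PM → queue [NX, ZK]
Visit NX → queue [ZK]
Visit ZK → queue []

RJ, AS, DV, HO, RS, WE, WU, XS, BR, JL, NC, UK, GB, PM, NX, ZK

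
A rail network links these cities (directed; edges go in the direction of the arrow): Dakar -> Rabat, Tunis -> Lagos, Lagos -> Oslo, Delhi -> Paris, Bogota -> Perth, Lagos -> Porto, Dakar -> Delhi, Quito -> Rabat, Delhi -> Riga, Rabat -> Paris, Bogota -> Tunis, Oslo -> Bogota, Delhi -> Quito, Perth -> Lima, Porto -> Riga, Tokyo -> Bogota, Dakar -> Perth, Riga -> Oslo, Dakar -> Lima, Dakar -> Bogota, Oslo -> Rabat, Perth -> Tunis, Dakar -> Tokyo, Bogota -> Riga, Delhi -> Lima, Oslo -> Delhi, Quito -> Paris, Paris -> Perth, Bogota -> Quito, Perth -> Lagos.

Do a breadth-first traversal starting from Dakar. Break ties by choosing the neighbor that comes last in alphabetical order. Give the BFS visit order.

Dakar -> Tokyo -> Rabat -> Perth -> Lima -> Delhi -> Bogota -> Paris -> Tunis -> Lagos -> Riga -> Quito -> Porto -> Oslo

Visit Dakar; enqueue Tokyo, Rabat, Perth, Lima, Delhi, Bogota → queue [Tokyo, Rabat, Perth, Lima, Delhi, Bogota]
Visit Tokyo → queue [Rabat, Perth, Lima, Delhi, Bogota]
Visit Rabat; enqueue Paris → queue [Perth, Lima, Delhi, Bogota, Paris]
Visit Perth; enqueue Tunis, Lagos → queue [Lima, Delhi, Bogota, Paris, Tunis, Lagos]
Visit Lima → queue [Delhi, Bogota, Paris, Tunis, Lagos]
Visit Delhi; enqueue Riga, Quito → queue [Bogota, Paris, Tunis, Lagos, Riga, Quito]
Visit Bogota → queue [Paris, Tunis, Lagos, Riga, Quito]
Visit Paris → queue [Tunis, Lagos, Riga, Quito]
Visit Tunis → queue [Lagos, Riga, Quito]
Visit Lagos; enqueue Porto, Oslo → queue [Riga, Quito, Porto, Oslo]
Visit Riga → queue [Quito, Porto, Oslo]
Visit Quito → queue [Porto, Oslo]
Visit Porto → queue [Oslo]
Visit Oslo → queue []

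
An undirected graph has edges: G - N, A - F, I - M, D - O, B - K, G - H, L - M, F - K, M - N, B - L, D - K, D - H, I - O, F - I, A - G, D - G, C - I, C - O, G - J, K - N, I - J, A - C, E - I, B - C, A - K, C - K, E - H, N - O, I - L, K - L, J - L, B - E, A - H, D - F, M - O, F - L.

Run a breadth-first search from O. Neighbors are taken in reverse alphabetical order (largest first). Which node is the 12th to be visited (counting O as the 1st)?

E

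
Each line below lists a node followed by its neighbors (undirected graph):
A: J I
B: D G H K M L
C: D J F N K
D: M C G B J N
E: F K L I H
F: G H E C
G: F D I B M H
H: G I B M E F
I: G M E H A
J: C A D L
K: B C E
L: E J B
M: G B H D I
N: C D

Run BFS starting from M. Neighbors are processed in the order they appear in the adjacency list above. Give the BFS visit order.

Visit M; enqueue G, B, H, D, I → queue [G, B, H, D, I]
Visit G; enqueue F → queue [B, H, D, I, F]
Visit B; enqueue K, L → queue [H, D, I, F, K, L]
Visit H; enqueue E → queue [D, I, F, K, L, E]
Visit D; enqueue C, J, N → queue [I, F, K, L, E, C, J, N]
Visit I; enqueue A → queue [F, K, L, E, C, J, N, A]
Visit F → queue [K, L, E, C, J, N, A]
Visit K → queue [L, E, C, J, N, A]
Visit L → queue [E, C, J, N, A]
Visit E → queue [C, J, N, A]
Visit C → queue [J, N, A]
Visit J → queue [N, A]
Visit N → queue [A]
Visit A → queue []

M → G → B → H → D → I → F → K → L → E → C → J → N → A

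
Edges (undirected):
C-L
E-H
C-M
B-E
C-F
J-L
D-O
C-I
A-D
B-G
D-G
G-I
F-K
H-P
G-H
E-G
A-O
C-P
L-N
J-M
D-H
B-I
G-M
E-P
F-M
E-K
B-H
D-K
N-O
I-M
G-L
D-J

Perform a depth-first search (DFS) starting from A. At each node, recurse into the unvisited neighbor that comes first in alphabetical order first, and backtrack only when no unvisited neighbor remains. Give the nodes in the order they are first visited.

Visit A
A → D
D → G
G → B
B → E
E → H
H → P
P → C
C → F
F → K
F → M
M → I
M → J
J → L
L → N
N → O

A -> D -> G -> B -> E -> H -> P -> C -> F -> K -> M -> I -> J -> L -> N -> O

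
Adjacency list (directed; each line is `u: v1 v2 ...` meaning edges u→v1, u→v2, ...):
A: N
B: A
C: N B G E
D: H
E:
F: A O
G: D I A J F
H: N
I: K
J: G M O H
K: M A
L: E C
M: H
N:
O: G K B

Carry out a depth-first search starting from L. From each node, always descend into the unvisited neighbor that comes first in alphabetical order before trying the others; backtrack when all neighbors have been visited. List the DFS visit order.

Visit L
L → C
C → B
B → A
A → N
C → E
C → G
G → D
D → H
G → F
F → O
O → K
K → M
G → I
G → J

L, C, B, A, N, E, G, D, H, F, O, K, M, I, J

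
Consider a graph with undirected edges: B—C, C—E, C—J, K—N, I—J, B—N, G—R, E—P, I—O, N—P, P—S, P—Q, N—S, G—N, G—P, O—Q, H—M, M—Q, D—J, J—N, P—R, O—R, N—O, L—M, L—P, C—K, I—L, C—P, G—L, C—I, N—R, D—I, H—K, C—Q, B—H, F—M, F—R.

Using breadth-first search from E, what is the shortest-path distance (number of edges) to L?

2

Level 0: E
Level 1: C, P
Level 2: B, G, I, J, K, L, N, Q, R, S
Level 3: D, F, H, M, O
L first appears at level 2.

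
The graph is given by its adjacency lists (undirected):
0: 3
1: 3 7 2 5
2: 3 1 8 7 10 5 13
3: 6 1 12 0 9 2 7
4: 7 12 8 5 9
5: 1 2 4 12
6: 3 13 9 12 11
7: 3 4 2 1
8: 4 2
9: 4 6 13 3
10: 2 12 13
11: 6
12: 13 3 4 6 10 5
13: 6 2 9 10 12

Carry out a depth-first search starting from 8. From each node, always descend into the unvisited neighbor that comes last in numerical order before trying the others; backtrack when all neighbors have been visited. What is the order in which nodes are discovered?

Visit 8
8 → 4
4 → 12
12 → 13
13 → 10
10 → 2
2 → 7
7 → 3
3 → 9
9 → 6
6 → 11
3 → 1
1 → 5
3 → 0

8, 4, 12, 13, 10, 2, 7, 3, 9, 6, 11, 1, 5, 0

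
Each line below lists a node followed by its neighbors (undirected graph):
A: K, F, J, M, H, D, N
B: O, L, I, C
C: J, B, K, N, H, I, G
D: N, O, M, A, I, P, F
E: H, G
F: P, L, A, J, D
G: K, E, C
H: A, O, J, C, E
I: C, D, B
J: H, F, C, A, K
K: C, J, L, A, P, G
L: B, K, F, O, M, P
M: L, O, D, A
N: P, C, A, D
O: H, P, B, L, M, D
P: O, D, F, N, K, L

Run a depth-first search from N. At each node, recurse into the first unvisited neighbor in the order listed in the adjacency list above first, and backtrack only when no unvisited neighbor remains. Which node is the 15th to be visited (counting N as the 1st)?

G

Visit N
N → P
P → O
O → H
H → A
A → K
K → C
C → J
J → F
F → L
L → B
B → I
I → D
D → M
C → G
G → E

Visit order: N, P, O, H, A, K, C, J, F, L, B, I, D, M, G, E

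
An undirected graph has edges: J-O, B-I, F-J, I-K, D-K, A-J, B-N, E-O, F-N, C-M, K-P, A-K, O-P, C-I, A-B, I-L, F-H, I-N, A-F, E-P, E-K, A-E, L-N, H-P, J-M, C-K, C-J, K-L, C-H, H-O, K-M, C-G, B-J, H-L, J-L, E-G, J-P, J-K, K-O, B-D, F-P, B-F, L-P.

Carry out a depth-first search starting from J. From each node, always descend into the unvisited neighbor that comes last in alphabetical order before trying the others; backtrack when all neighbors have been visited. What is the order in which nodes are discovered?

J P O K M C I N L H F B D A E G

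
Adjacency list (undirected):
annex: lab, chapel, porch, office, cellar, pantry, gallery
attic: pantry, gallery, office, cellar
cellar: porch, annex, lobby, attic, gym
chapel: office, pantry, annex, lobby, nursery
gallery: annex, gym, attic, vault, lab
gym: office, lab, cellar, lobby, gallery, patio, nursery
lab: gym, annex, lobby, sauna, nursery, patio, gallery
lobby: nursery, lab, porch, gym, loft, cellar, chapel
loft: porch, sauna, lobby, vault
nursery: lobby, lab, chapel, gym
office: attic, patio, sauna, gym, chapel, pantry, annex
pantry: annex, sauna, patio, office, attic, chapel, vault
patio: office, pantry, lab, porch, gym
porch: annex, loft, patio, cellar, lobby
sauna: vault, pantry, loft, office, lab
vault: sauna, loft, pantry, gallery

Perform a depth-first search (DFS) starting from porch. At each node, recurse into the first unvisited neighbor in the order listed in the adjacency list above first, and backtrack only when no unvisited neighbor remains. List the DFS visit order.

Visit porch
porch → annex
annex → lab
lab → gym
gym → office
office → attic
attic → pantry
pantry → sauna
sauna → vault
vault → loft
loft → lobby
lobby → nursery
nursery → chapel
lobby → cellar
vault → gallery
pantry → patio

porch → annex → lab → gym → office → attic → pantry → sauna → vault → loft → lobby → nursery → chapel → cellar → gallery → patio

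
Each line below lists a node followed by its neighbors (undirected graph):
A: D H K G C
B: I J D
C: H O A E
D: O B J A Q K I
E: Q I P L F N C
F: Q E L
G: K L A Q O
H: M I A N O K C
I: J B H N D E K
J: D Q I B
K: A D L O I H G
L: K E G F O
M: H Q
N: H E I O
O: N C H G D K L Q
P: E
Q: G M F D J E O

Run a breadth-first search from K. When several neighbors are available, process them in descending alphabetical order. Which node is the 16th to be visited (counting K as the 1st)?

Visit K; enqueue O, L, I, H, G, D, A → queue [O, L, I, H, G, D, A]
Visit O; enqueue Q, N, C → queue [L, I, H, G, D, A, Q, N, C]
Visit L; enqueue F, E → queue [I, H, G, D, A, Q, N, C, F, E]
Visit I; enqueue J, B → queue [H, G, D, A, Q, N, C, F, E, J, B]
Visit H; enqueue M → queue [G, D, A, Q, N, C, F, E, J, B, M]
Visit G → queue [D, A, Q, N, C, F, E, J, B, M]
Visit D → queue [A, Q, N, C, F, E, J, B, M]
Visit A → queue [Q, N, C, F, E, J, B, M]
Visit Q → queue [N, C, F, E, J, B, M]
Visit N → queue [C, F, E, J, B, M]
Visit C → queue [F, E, J, B, M]
Visit F → queue [E, J, B, M]
Visit E; enqueue P → queue [J, B, M, P]
Visit J → queue [B, M, P]
Visit B → queue [M, P]
Visit M → queue [P]
Visit P → queue []

Visit order: K, O, L, I, H, G, D, A, Q, N, C, F, E, J, B, M, P

M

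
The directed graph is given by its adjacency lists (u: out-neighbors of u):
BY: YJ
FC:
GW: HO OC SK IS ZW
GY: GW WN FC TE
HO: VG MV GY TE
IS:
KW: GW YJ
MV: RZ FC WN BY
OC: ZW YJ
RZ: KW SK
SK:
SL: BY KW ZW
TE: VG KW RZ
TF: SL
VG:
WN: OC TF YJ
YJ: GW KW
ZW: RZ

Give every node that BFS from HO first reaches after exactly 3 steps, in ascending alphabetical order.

IS, OC, SK, TF, YJ, ZW

Level 0: HO
Level 1: GY, MV, TE, VG
Level 2: BY, FC, GW, KW, RZ, WN
Level 3: IS, OC, SK, TF, YJ, ZW
Level 4: SL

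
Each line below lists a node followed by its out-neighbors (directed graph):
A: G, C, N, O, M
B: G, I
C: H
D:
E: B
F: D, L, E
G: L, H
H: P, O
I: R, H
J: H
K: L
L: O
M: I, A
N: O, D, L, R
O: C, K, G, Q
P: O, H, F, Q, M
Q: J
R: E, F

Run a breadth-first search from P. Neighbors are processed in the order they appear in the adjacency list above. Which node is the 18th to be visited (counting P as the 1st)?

N

Visit P; enqueue O, H, F, Q, M → queue [O, H, F, Q, M]
Visit O; enqueue C, K, G → queue [H, F, Q, M, C, K, G]
Visit H → queue [F, Q, M, C, K, G]
Visit F; enqueue D, L, E → queue [Q, M, C, K, G, D, L, E]
Visit Q; enqueue J → queue [M, C, K, G, D, L, E, J]
Visit M; enqueue I, A → queue [C, K, G, D, L, E, J, I, A]
Visit C → queue [K, G, D, L, E, J, I, A]
Visit K → queue [G, D, L, E, J, I, A]
Visit G → queue [D, L, E, J, I, A]
Visit D → queue [L, E, J, I, A]
Visit L → queue [E, J, I, A]
Visit E; enqueue B → queue [J, I, A, B]
Visit J → queue [I, A, B]
Visit I; enqueue R → queue [A, B, R]
Visit A; enqueue N → queue [B, R, N]
Visit B → queue [R, N]
Visit R → queue [N]
Visit N → queue []

Visit order: P, O, H, F, Q, M, C, K, G, D, L, E, J, I, A, B, R, N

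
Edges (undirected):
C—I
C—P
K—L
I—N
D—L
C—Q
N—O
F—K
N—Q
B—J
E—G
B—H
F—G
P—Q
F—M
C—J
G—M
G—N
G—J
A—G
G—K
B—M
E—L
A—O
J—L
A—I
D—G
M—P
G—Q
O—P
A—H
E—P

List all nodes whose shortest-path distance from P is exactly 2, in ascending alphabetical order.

A, B, F, G, I, J, L, N

Level 0: P
Level 1: C, E, M, O, Q
Level 2: A, B, F, G, I, J, L, N
Level 3: D, H, K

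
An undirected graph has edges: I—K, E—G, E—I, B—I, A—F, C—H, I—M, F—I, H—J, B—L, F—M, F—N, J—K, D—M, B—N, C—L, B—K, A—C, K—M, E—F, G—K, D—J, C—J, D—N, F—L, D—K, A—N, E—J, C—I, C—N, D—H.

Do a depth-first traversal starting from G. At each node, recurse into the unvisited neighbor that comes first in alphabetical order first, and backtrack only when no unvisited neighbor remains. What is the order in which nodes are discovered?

G -> E -> F -> A -> C -> H -> D -> J -> K -> B -> I -> M -> L -> N

Visit G
G → E
E → F
F → A
A → C
C → H
H → D
D → J
J → K
K → B
B → I
I → M
B → L
B → N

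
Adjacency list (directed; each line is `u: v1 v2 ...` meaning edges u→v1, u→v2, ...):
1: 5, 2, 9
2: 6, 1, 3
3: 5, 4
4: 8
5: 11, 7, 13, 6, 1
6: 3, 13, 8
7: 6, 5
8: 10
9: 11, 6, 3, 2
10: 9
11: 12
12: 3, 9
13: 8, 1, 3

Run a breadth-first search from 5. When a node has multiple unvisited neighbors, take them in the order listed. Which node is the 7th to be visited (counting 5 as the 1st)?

Visit 5; enqueue 11, 7, 13, 6, 1 → queue [11, 7, 13, 6, 1]
Visit 11; enqueue 12 → queue [7, 13, 6, 1, 12]
Visit 7 → queue [13, 6, 1, 12]
Visit 13; enqueue 8, 3 → queue [6, 1, 12, 8, 3]
Visit 6 → queue [1, 12, 8, 3]
Visit 1; enqueue 2, 9 → queue [12, 8, 3, 2, 9]
Visit 12 → queue [8, 3, 2, 9]
Visit 8; enqueue 10 → queue [3, 2, 9, 10]
Visit 3; enqueue 4 → queue [2, 9, 10, 4]
Visit 2 → queue [9, 10, 4]
Visit 9 → queue [10, 4]
Visit 10 → queue [4]
Visit 4 → queue []

Visit order: 5, 11, 7, 13, 6, 1, 12, 8, 3, 2, 9, 10, 4

12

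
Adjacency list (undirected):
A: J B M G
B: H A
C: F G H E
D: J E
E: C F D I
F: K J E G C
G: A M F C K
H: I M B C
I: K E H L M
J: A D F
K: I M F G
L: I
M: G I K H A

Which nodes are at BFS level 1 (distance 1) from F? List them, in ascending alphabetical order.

Level 0: F
Level 1: C, E, G, J, K
Level 2: A, D, H, I, M
Level 3: B, L

C, E, G, J, K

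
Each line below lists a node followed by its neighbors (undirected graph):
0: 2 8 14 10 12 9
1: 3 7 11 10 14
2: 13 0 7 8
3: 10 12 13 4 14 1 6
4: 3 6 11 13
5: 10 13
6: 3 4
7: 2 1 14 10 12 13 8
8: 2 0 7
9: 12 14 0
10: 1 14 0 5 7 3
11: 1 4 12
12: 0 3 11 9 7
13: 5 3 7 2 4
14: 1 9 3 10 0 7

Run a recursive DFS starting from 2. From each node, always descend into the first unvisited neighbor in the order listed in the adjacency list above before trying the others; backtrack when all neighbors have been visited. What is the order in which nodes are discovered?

2 13 5 10 1 3 12 0 8 7 14 9 11 4 6

Visit 2
2 → 13
13 → 5
5 → 10
10 → 1
1 → 3
3 → 12
12 → 0
0 → 8
8 → 7
7 → 14
14 → 9
12 → 11
11 → 4
4 → 6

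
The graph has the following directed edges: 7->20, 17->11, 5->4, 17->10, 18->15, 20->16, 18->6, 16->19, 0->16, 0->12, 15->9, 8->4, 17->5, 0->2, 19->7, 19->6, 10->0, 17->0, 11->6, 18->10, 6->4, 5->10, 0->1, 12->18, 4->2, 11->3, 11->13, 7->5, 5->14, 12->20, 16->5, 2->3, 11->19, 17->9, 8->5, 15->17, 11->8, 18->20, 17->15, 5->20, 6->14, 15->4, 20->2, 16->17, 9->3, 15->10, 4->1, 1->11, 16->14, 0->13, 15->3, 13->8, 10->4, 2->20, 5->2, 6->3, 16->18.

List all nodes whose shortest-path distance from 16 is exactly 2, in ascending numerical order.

0, 2, 4, 6, 7, 9, 10, 11, 15, 20

Level 0: 16
Level 1: 5, 14, 17, 18, 19
Level 2: 0, 2, 4, 6, 7, 9, 10, 11, 15, 20
Level 3: 1, 3, 8, 12, 13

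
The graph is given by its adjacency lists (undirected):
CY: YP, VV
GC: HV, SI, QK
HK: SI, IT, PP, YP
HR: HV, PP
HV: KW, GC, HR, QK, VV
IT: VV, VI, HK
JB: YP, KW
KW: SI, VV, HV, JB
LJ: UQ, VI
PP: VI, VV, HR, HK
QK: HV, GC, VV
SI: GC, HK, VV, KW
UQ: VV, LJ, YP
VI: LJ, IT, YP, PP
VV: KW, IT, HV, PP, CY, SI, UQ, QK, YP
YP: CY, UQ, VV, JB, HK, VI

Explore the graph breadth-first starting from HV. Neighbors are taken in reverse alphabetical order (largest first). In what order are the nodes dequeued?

HV → VV → QK → KW → HR → GC → YP → UQ → SI → PP → IT → CY → JB → VI → HK → LJ

Visit HV; enqueue VV, QK, KW, HR, GC → queue [VV, QK, KW, HR, GC]
Visit VV; enqueue YP, UQ, SI, PP, IT, CY → queue [QK, KW, HR, GC, YP, UQ, SI, PP, IT, CY]
Visit QK → queue [KW, HR, GC, YP, UQ, SI, PP, IT, CY]
Visit KW; enqueue JB → queue [HR, GC, YP, UQ, SI, PP, IT, CY, JB]
Visit HR → queue [GC, YP, UQ, SI, PP, IT, CY, JB]
Visit GC → queue [YP, UQ, SI, PP, IT, CY, JB]
Visit YP; enqueue VI, HK → queue [UQ, SI, PP, IT, CY, JB, VI, HK]
Visit UQ; enqueue LJ → queue [SI, PP, IT, CY, JB, VI, HK, LJ]
Visit SI → queue [PP, IT, CY, JB, VI, HK, LJ]
Visit PP → queue [IT, CY, JB, VI, HK, LJ]
Visit IT → queue [CY, JB, VI, HK, LJ]
Visit CY → queue [JB, VI, HK, LJ]
Visit JB → queue [VI, HK, LJ]
Visit VI → queue [HK, LJ]
Visit HK → queue [LJ]
Visit LJ → queue []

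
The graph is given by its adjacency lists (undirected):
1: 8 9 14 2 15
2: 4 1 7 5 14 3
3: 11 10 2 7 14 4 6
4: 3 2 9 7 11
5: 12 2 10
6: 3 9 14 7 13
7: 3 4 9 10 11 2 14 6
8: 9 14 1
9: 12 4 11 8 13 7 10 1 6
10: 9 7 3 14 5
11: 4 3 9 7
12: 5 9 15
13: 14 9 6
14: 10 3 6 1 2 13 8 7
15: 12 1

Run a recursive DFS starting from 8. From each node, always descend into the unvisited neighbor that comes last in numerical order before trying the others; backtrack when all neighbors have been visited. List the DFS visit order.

Visit 8
8 → 14
14 → 13
13 → 9
9 → 12
12 → 15
15 → 1
1 → 2
2 → 7
7 → 11
11 → 4
4 → 3
3 → 10
10 → 5
3 → 6

8, 14, 13, 9, 12, 15, 1, 2, 7, 11, 4, 3, 10, 5, 6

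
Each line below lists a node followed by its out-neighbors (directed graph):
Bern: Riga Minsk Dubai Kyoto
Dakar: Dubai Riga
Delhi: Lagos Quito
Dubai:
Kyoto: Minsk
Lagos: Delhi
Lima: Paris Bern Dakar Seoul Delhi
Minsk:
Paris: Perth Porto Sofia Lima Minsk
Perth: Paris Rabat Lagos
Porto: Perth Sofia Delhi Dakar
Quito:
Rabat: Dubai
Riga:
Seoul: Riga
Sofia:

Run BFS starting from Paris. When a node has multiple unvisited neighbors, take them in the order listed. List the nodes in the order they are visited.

Paris → Perth → Porto → Sofia → Lima → Minsk → Rabat → Lagos → Delhi → Dakar → Bern → Seoul → Dubai → Quito → Riga → Kyoto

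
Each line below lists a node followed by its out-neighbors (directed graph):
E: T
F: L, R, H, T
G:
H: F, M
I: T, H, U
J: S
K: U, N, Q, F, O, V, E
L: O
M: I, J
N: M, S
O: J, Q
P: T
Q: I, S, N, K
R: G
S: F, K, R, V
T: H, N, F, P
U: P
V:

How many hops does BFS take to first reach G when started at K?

3

Level 0: K
Level 1: E, F, N, O, Q, U, V
Level 2: H, I, J, L, M, P, R, S, T
Level 3: G
G first appears at level 3.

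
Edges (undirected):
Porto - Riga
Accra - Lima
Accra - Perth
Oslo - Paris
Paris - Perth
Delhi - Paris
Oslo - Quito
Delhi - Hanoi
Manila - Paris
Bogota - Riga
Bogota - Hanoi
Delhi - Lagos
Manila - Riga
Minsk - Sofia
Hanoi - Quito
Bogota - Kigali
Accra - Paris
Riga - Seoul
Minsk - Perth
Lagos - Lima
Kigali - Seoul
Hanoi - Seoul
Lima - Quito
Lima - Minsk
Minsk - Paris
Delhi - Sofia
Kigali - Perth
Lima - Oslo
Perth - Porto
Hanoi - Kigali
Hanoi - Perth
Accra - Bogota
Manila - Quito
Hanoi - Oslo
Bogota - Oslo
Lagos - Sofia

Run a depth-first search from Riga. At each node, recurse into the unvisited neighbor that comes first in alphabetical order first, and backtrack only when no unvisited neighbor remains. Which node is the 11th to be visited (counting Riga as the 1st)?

Visit Riga
Riga → Bogota
Bogota → Accra
Accra → Lima
Lima → Lagos
Lagos → Delhi
Delhi → Hanoi
Hanoi → Kigali
Kigali → Perth
Perth → Minsk
Minsk → Paris
Paris → Manila
Manila → Quito
Quito → Oslo
Minsk → Sofia
Perth → Porto
Kigali → Seoul

Visit order: Riga, Bogota, Accra, Lima, Lagos, Delhi, Hanoi, Kigali, Perth, Minsk, Paris, Manila, Quito, Oslo, Sofia, Porto, Seoul

Paris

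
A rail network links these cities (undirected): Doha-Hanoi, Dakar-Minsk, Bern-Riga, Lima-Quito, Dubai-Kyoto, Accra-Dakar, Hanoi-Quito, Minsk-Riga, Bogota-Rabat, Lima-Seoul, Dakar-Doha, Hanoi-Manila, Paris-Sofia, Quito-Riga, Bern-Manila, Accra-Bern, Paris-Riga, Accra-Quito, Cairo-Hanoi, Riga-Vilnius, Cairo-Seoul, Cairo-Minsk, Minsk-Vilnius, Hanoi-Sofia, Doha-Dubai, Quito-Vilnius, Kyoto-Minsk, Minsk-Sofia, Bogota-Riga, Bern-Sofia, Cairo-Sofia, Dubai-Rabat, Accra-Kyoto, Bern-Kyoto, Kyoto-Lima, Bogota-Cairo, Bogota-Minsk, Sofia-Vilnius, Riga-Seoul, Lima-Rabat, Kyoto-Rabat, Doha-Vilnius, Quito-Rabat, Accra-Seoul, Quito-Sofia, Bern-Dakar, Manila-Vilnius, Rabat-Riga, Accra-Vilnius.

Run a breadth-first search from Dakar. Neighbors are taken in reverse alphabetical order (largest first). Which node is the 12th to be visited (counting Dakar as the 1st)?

Hanoi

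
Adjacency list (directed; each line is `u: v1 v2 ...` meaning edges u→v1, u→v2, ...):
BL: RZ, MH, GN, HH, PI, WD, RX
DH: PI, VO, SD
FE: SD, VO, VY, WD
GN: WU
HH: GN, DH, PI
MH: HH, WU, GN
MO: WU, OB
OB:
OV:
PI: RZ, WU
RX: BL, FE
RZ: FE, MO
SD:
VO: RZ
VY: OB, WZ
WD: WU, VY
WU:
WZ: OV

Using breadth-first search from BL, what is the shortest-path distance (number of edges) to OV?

4

Level 0: BL
Level 1: GN, HH, MH, PI, RX, RZ, WD
Level 2: DH, FE, MO, VY, WU
Level 3: OB, SD, VO, WZ
Level 4: OV
OV first appears at level 4.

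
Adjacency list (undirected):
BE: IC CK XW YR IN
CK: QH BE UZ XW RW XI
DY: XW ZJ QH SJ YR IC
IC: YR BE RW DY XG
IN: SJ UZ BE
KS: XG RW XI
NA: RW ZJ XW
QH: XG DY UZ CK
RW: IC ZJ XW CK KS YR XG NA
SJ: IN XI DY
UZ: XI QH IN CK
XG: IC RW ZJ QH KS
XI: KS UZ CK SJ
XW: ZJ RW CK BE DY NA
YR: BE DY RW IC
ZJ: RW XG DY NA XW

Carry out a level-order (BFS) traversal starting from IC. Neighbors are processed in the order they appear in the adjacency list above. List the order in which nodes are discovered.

Visit IC; enqueue YR, BE, RW, DY, XG → queue [YR, BE, RW, DY, XG]
Visit YR → queue [BE, RW, DY, XG]
Visit BE; enqueue CK, XW, IN → queue [RW, DY, XG, CK, XW, IN]
Visit RW; enqueue ZJ, KS, NA → queue [DY, XG, CK, XW, IN, ZJ, KS, NA]
Visit DY; enqueue QH, SJ → queue [XG, CK, XW, IN, ZJ, KS, NA, QH, SJ]
Visit XG → queue [CK, XW, IN, ZJ, KS, NA, QH, SJ]
Visit CK; enqueue UZ, XI → queue [XW, IN, ZJ, KS, NA, QH, SJ, UZ, XI]
Visit XW → queue [IN, ZJ, KS, NA, QH, SJ, UZ, XI]
Visit IN → queue [ZJ, KS, NA, QH, SJ, UZ, XI]
Visit ZJ → queue [KS, NA, QH, SJ, UZ, XI]
Visit KS → queue [NA, QH, SJ, UZ, XI]
Visit NA → queue [QH, SJ, UZ, XI]
Visit QH → queue [SJ, UZ, XI]
Visit SJ → queue [UZ, XI]
Visit UZ → queue [XI]
Visit XI → queue []

IC -> YR -> BE -> RW -> DY -> XG -> CK -> XW -> IN -> ZJ -> KS -> NA -> QH -> SJ -> UZ -> XI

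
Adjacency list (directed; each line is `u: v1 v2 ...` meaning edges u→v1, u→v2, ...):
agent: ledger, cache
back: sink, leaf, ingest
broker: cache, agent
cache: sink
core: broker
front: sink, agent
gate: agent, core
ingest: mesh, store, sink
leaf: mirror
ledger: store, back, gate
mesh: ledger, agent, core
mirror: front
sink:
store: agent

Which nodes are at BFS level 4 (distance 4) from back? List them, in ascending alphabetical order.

broker, cache, gate

Level 0: back
Level 1: ingest, leaf, sink
Level 2: mesh, mirror, store
Level 3: agent, core, front, ledger
Level 4: broker, cache, gate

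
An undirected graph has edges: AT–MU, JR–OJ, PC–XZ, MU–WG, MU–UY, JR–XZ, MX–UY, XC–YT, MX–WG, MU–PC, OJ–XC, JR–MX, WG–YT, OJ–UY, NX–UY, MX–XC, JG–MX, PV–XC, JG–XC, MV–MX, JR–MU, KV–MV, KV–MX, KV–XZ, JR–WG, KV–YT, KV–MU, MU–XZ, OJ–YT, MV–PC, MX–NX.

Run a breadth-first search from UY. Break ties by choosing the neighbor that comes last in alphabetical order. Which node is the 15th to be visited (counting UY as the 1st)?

Visit UY; enqueue OJ, NX, MX, MU → queue [OJ, NX, MX, MU]
Visit OJ; enqueue YT, XC, JR → queue [NX, MX, MU, YT, XC, JR]
Visit NX → queue [MX, MU, YT, XC, JR]
Visit MX; enqueue WG, MV, KV, JG → queue [MU, YT, XC, JR, WG, MV, KV, JG]
Visit MU; enqueue XZ, PC, AT → queue [YT, XC, JR, WG, MV, KV, JG, XZ, PC, AT]
Visit YT → queue [XC, JR, WG, MV, KV, JG, XZ, PC, AT]
Visit XC; enqueue PV → queue [JR, WG, MV, KV, JG, XZ, PC, AT, PV]
Visit JR → queue [WG, MV, KV, JG, XZ, PC, AT, PV]
Visit WG → queue [MV, KV, JG, XZ, PC, AT, PV]
Visit MV → queue [KV, JG, XZ, PC, AT, PV]
Visit KV → queue [JG, XZ, PC, AT, PV]
Visit JG → queue [XZ, PC, AT, PV]
Visit XZ → queue [PC, AT, PV]
Visit PC → queue [AT, PV]
Visit AT → queue [PV]
Visit PV → queue []

Visit order: UY, OJ, NX, MX, MU, YT, XC, JR, WG, MV, KV, JG, XZ, PC, AT, PV

AT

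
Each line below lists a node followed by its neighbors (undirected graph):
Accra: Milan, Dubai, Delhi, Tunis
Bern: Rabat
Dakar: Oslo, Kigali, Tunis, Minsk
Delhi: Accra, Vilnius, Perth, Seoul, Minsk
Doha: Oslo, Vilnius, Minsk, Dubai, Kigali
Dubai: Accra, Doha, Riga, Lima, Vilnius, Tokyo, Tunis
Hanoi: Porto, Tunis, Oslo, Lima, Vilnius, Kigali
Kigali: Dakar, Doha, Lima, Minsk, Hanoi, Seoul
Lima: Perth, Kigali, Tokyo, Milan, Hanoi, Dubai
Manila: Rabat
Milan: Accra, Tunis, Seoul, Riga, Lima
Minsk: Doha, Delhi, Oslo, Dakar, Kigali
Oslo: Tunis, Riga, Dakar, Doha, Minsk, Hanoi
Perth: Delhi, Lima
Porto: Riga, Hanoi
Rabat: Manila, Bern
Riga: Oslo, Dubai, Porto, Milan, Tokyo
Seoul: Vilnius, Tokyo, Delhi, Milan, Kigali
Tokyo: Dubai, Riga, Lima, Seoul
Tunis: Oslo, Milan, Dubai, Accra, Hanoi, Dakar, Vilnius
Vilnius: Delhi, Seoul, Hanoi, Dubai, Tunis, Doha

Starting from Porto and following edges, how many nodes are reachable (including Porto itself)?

BFS from Porto visits: Porto, Riga, Hanoi, Oslo, Dubai, Milan, Tokyo, Tunis, Lima, Vilnius, Kigali, Dakar, Doha, Minsk, Accra, Seoul, Perth, Delhi
Reachable nodes: 18 of 21 total.

18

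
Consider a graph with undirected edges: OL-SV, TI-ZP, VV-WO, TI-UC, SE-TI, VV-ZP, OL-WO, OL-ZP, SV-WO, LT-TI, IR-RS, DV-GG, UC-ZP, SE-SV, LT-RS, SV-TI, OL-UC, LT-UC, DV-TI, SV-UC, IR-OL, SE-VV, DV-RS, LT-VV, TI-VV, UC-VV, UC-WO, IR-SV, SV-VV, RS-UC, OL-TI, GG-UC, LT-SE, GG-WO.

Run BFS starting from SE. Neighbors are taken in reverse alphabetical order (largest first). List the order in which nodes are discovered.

SE -> VV -> TI -> SV -> LT -> ZP -> WO -> UC -> OL -> DV -> IR -> RS -> GG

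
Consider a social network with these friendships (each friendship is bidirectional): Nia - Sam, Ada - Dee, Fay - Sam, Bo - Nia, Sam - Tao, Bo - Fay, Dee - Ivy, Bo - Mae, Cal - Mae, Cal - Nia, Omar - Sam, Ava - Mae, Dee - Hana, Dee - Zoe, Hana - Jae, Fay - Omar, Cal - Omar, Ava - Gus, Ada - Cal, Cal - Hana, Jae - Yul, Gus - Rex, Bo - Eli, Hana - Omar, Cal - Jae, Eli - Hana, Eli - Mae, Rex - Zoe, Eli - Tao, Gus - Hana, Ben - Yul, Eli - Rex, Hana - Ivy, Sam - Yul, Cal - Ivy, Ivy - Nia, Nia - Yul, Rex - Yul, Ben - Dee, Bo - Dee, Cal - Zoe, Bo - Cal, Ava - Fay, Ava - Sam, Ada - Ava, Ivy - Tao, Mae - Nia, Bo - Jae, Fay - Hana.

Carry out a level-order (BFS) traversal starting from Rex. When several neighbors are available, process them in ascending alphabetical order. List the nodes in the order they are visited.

Rex Eli Gus Yul Zoe Bo Hana Mae Tao Ava Ben Jae Nia Sam Cal Dee Fay Ivy Omar Ada

Visit Rex; enqueue Eli, Gus, Yul, Zoe → queue [Eli, Gus, Yul, Zoe]
Visit Eli; enqueue Bo, Hana, Mae, Tao → queue [Gus, Yul, Zoe, Bo, Hana, Mae, Tao]
Visit Gus; enqueue Ava → queue [Yul, Zoe, Bo, Hana, Mae, Tao, Ava]
Visit Yul; enqueue Ben, Jae, Nia, Sam → queue [Zoe, Bo, Hana, Mae, Tao, Ava, Ben, Jae, Nia, Sam]
Visit Zoe; enqueue Cal, Dee → queue [Bo, Hana, Mae, Tao, Ava, Ben, Jae, Nia, Sam, Cal, Dee]
Visit Bo; enqueue Fay → queue [Hana, Mae, Tao, Ava, Ben, Jae, Nia, Sam, Cal, Dee, Fay]
Visit Hana; enqueue Ivy, Omar → queue [Mae, Tao, Ava, Ben, Jae, Nia, Sam, Cal, Dee, Fay, Ivy, Omar]
Visit Mae → queue [Tao, Ava, Ben, Jae, Nia, Sam, Cal, Dee, Fay, Ivy, Omar]
Visit Tao → queue [Ava, Ben, Jae, Nia, Sam, Cal, Dee, Fay, Ivy, Omar]
Visit Ava; enqueue Ada → queue [Ben, Jae, Nia, Sam, Cal, Dee, Fay, Ivy, Omar, Ada]
Visit Ben → queue [Jae, Nia, Sam, Cal, Dee, Fay, Ivy, Omar, Ada]
Visit Jae → queue [Nia, Sam, Cal, Dee, Fay, Ivy, Omar, Ada]
Visit Nia → queue [Sam, Cal, Dee, Fay, Ivy, Omar, Ada]
Visit Sam → queue [Cal, Dee, Fay, Ivy, Omar, Ada]
Visit Cal → queue [Dee, Fay, Ivy, Omar, Ada]
Visit Dee → queue [Fay, Ivy, Omar, Ada]
Visit Fay → queue [Ivy, Omar, Ada]
Visit Ivy → queue [Omar, Ada]
Visit Omar → queue [Ada]
Visit Ada → queue []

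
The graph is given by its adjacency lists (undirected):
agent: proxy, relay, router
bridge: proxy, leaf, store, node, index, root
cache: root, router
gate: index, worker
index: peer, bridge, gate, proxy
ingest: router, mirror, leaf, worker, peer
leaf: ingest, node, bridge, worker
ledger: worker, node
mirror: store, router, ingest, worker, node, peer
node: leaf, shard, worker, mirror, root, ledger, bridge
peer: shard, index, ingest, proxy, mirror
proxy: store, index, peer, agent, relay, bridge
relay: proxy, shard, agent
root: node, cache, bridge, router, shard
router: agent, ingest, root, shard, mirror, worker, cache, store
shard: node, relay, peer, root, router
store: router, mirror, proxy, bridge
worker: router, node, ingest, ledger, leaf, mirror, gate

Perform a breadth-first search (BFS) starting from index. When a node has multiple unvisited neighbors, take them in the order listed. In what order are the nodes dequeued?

index, peer, bridge, gate, proxy, shard, ingest, mirror, leaf, store, node, root, worker, agent, relay, router, ledger, cache

Visit index; enqueue peer, bridge, gate, proxy → queue [peer, bridge, gate, proxy]
Visit peer; enqueue shard, ingest, mirror → queue [bridge, gate, proxy, shard, ingest, mirror]
Visit bridge; enqueue leaf, store, node, root → queue [gate, proxy, shard, ingest, mirror, leaf, store, node, root]
Visit gate; enqueue worker → queue [proxy, shard, ingest, mirror, leaf, store, node, root, worker]
Visit proxy; enqueue agent, relay → queue [shard, ingest, mirror, leaf, store, node, root, worker, agent, relay]
Visit shard; enqueue router → queue [ingest, mirror, leaf, store, node, root, worker, agent, relay, router]
Visit ingest → queue [mirror, leaf, store, node, root, worker, agent, relay, router]
Visit mirror → queue [leaf, store, node, root, worker, agent, relay, router]
Visit leaf → queue [store, node, root, worker, agent, relay, router]
Visit store → queue [node, root, worker, agent, relay, router]
Visit node; enqueue ledger → queue [root, worker, agent, relay, router, ledger]
Visit root; enqueue cache → queue [worker, agent, relay, router, ledger, cache]
Visit worker → queue [agent, relay, router, ledger, cache]
Visit agent → queue [relay, router, ledger, cache]
Visit relay → queue [router, ledger, cache]
Visit router → queue [ledger, cache]
Visit ledger → queue [cache]
Visit cache → queue []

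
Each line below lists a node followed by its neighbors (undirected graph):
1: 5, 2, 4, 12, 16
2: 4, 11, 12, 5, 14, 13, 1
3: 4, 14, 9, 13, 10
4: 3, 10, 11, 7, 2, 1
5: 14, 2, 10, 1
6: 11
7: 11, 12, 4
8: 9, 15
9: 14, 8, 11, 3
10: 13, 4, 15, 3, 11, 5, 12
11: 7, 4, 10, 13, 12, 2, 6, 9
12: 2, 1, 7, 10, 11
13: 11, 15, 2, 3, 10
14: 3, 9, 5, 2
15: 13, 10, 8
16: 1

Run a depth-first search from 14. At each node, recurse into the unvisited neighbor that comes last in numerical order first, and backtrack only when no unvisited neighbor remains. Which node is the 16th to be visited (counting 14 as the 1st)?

Visit 14
14 → 9
9 → 11
11 → 13
13 → 15
15 → 10
10 → 12
12 → 7
7 → 4
4 → 3
4 → 2
2 → 5
5 → 1
1 → 16
15 → 8
11 → 6

Visit order: 14, 9, 11, 13, 15, 10, 12, 7, 4, 3, 2, 5, 1, 16, 8, 6

6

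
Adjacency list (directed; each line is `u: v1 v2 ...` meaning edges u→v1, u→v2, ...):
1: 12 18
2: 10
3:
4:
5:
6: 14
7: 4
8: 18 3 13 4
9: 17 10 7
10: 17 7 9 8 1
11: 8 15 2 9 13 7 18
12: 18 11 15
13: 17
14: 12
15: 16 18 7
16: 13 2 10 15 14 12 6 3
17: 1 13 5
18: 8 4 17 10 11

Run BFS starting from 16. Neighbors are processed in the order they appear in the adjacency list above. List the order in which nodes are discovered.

16 -> 13 -> 2 -> 10 -> 15 -> 14 -> 12 -> 6 -> 3 -> 17 -> 7 -> 9 -> 8 -> 1 -> 18 -> 11 -> 5 -> 4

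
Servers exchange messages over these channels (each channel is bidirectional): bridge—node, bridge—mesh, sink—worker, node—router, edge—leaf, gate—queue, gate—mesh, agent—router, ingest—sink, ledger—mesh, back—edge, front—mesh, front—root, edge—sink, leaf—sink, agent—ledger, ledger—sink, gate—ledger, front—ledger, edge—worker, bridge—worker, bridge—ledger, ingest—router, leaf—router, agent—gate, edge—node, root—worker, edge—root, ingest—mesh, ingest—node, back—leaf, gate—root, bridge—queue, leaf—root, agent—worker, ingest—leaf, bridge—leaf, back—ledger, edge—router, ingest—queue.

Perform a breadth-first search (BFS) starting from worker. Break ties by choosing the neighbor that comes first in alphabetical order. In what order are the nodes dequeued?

Visit worker; enqueue agent, bridge, edge, root, sink → queue [agent, bridge, edge, root, sink]
Visit agent; enqueue gate, ledger, router → queue [bridge, edge, root, sink, gate, ledger, router]
Visit bridge; enqueue leaf, mesh, node, queue → queue [edge, root, sink, gate, ledger, router, leaf, mesh, node, queue]
Visit edge; enqueue back → queue [root, sink, gate, ledger, router, leaf, mesh, node, queue, back]
Visit root; enqueue front → queue [sink, gate, ledger, router, leaf, mesh, node, queue, back, front]
Visit sink; enqueue ingest → queue [gate, ledger, router, leaf, mesh, node, queue, back, front, ingest]
Visit gate → queue [ledger, router, leaf, mesh, node, queue, back, front, ingest]
Visit ledger → queue [router, leaf, mesh, node, queue, back, front, ingest]
Visit router → queue [leaf, mesh, node, queue, back, front, ingest]
Visit leaf → queue [mesh, node, queue, back, front, ingest]
Visit mesh → queue [node, queue, back, front, ingest]
Visit node → queue [queue, back, front, ingest]
Visit queue → queue [back, front, ingest]
Visit back → queue [front, ingest]
Visit front → queue [ingest]
Visit ingest → queue []

worker -> agent -> bridge -> edge -> root -> sink -> gate -> ledger -> router -> leaf -> mesh -> node -> queue -> back -> front -> ingest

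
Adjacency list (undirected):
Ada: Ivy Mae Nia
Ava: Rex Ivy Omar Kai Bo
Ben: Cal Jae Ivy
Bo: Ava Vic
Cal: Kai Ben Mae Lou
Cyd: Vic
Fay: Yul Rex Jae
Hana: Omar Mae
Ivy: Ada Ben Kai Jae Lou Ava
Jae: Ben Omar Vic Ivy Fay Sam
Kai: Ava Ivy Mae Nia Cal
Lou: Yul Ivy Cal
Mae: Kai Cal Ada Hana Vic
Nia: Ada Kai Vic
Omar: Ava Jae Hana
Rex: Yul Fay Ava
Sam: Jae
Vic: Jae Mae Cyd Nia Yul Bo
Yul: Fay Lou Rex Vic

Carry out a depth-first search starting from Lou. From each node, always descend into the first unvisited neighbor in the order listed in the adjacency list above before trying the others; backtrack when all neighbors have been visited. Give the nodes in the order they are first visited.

Visit Lou
Lou → Yul
Yul → Fay
Fay → Rex
Rex → Ava
Ava → Ivy
Ivy → Ada
Ada → Mae
Mae → Kai
Kai → Nia
Nia → Vic
Vic → Jae
Jae → Ben
Ben → Cal
Jae → Omar
Omar → Hana
Jae → Sam
Vic → Cyd
Vic → Bo

Lou -> Yul -> Fay -> Rex -> Ava -> Ivy -> Ada -> Mae -> Kai -> Nia -> Vic -> Jae -> Ben -> Cal -> Omar -> Hana -> Sam -> Cyd -> Bo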